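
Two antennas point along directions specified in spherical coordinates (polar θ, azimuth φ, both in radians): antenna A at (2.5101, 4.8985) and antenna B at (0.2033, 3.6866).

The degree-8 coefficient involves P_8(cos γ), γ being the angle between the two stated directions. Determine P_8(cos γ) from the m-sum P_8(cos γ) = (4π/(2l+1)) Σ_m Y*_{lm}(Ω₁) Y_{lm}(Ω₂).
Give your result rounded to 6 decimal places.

0.202042

Summing Y*_{l m}(θ₁,φ₁)·Y_{l m}(θ₂,φ₂) over m ∈ [−8, 8]; prefactor 4π/(2·8+1) = 0.739198:
  [-8]  conj(Y_{8,-8})(Ω₁) = +0.000622+0.007579i ; Y_{8,-8}(Ω₂) = -0.000000+0.000001i ; Δ = -0.000000-0.000000i
  [-7]  conj(Y_{8,-7})(Ω₁) = +0.040101-0.011013i ; Y_{8,-7}(Ω₂) = +0.000022-0.000017i ; Δ = +0.000001-0.000001i
  [-6]  conj(Y_{8,-6})(Ω₁) = -0.061318-0.125611i ; Y_{8,-6}(Ω₂) = -0.000339+0.000044i ; Δ = +0.000026+0.000040i
  [-5]  conj(Y_{8,-5})(Ω₁) = -0.255598+0.190400i ; Y_{8,-5}(Ω₂) = +0.002783+0.001231i ; Δ = -0.000946+0.000215i
  [-4]  conj(Y_{8,-4})(Ω₁) = +0.352049+0.324333i ; Y_{8,-4}(Ω₂) = -0.011538-0.016536i ; Δ = +0.001301-0.009564i
  [-3]  conj(Y_{8,-3})(Ω₁) = +0.200897-0.321626i ; Y_{8,-3}(Ω₂) = +0.006302+0.097984i ; Δ = +0.032780+0.017658i
  [-2]  conj(Y_{8,-2})(Ω₁) = +0.068449+0.026724i ; Y_{8,-2}(Ω₂) = +0.153791-0.294841i ; Δ = +0.018406-0.016072i
  [-1]  conj(Y_{8,-1})(Ω₁) = +0.077023-0.409063i ; Y_{8,-1}(Ω₂) = -0.577957+0.350391i ; Δ = +0.098816+0.263409i
  [+0]  conj(Y_{8,0})(Ω₁) = -0.061688-0.000000i ; Y_{8,0}(Ω₂) = +0.444884+0.000000i ; Δ = -0.027444-0.000000i
  [+1]  conj(Y_{8,1})(Ω₁) = -0.077023-0.409063i ; Y_{8,1}(Ω₂) = +0.577957+0.350391i ; Δ = +0.098816-0.263409i
  [+2]  conj(Y_{8,2})(Ω₁) = +0.068449-0.026724i ; Y_{8,2}(Ω₂) = +0.153791+0.294841i ; Δ = +0.018406+0.016072i
  [+3]  conj(Y_{8,3})(Ω₁) = -0.200897-0.321626i ; Y_{8,3}(Ω₂) = -0.006302+0.097984i ; Δ = +0.032780-0.017658i
  [+4]  conj(Y_{8,4})(Ω₁) = +0.352049-0.324333i ; Y_{8,4}(Ω₂) = -0.011538+0.016536i ; Δ = +0.001301+0.009564i
  [+5]  conj(Y_{8,5})(Ω₁) = +0.255598+0.190400i ; Y_{8,5}(Ω₂) = -0.002783+0.001231i ; Δ = -0.000946-0.000215i
  [+6]  conj(Y_{8,6})(Ω₁) = -0.061318+0.125611i ; Y_{8,6}(Ω₂) = -0.000339-0.000044i ; Δ = +0.000026-0.000040i
  [+7]  conj(Y_{8,7})(Ω₁) = -0.040101-0.011013i ; Y_{8,7}(Ω₂) = -0.000022-0.000017i ; Δ = +0.000001+0.000001i
  [+8]  conj(Y_{8,8})(Ω₁) = +0.000622-0.007579i ; Y_{8,8}(Ω₂) = -0.000000-0.000001i ; Δ = -0.000000+0.000000i
Total Σ_m = +0.273326-0.000000i. Multiply by 0.739198: +0.202042-0.000000i. P_8(cos γ) = 0.202042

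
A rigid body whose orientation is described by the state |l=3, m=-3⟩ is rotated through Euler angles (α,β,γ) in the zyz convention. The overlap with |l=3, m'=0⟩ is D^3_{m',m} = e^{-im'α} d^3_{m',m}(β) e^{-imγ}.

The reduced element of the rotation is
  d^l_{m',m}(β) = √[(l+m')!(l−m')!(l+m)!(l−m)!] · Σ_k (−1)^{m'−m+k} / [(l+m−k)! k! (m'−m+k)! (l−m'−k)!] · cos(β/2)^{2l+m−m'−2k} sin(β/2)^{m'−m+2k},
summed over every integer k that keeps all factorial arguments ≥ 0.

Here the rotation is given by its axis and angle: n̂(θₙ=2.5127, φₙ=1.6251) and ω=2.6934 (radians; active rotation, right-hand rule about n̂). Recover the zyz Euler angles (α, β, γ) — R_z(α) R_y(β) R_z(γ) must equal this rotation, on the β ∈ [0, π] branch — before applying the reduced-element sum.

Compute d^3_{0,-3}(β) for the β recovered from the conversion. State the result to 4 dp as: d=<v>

Axis–angle → zyz. n̂ = (sinθₙcosφₙ, sinθₙsinφₙ, cosθₙ) = (-0.031928, +0.587383, -0.808679), ω = 2.6934.
R = I cosω + sinω [n̂]ₓ + (1−cosω) n̂n̂ᵀ gives
  R = [-0.899294, +0.314775, +0.303624; -0.386087, -0.245272, -0.889257; -0.205445, -0.916929, +0.342102]
β = atan2(√(R₁₃²+R₂₃²), R₃₃) = 1.221643; α = atan2(R₂₃, R₁₃) mod 2π = 5.041414; γ = atan2(R₃₂, −R₃₁) mod 2π = 4.932807
d^3_{0,-3}(β=1.2216) via the finite sum:
Half-angle: c=0.819177, s=0.573541. N=√(6·6·1·720)=160.996894
The bounds max(0,m−m')=0 and min(l+m,l−m')=0 give 1 term
  k=0: (−1)^3·160.9969/(36)·0.8192^3·0.5735^3 = -0.463811
d^3_{0,-3}(1.2216) = -0.463811

d=-0.4638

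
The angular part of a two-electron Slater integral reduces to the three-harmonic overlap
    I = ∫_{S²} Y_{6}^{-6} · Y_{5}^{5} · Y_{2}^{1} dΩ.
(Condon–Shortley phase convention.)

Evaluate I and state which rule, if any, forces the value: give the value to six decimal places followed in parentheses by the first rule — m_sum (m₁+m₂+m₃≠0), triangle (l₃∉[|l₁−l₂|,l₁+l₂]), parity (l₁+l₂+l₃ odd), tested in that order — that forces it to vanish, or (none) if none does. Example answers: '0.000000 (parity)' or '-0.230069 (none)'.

Σlᵢ=13 odd — θ-integrand is odd under cosθ→−cosθ; I=0

0.000000 (parity)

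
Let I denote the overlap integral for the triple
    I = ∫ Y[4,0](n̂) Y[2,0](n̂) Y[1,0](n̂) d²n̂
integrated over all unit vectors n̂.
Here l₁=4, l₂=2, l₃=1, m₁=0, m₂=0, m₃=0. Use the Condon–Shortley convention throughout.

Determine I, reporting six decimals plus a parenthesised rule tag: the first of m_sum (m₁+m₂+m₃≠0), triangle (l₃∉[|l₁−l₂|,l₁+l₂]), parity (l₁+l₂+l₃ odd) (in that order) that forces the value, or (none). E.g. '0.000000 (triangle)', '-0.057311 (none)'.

|4−2|≤1≤4+2 violated ⇒ I = 0

0.000000 (triangle)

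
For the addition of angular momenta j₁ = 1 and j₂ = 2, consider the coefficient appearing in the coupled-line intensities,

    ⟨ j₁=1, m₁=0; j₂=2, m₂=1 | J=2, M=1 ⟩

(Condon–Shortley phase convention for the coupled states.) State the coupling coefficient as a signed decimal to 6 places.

-0.408248  (= −√(1/6))

j₁+j₂−J=1  J+j₁−j₂=1  J−j₁+j₂=3  j₁+j₂+J+1=6
(j₁±m₁, j₂±m₂, J±M) = (1,1,3,1,3,1)
P² = 3/2
sum k=0..1:
  [0] +1/6 = 1/6
  [1] −1/2 = -1/2
S = -1/3
C² = P²·S² = 1/6 ; C = -0.408248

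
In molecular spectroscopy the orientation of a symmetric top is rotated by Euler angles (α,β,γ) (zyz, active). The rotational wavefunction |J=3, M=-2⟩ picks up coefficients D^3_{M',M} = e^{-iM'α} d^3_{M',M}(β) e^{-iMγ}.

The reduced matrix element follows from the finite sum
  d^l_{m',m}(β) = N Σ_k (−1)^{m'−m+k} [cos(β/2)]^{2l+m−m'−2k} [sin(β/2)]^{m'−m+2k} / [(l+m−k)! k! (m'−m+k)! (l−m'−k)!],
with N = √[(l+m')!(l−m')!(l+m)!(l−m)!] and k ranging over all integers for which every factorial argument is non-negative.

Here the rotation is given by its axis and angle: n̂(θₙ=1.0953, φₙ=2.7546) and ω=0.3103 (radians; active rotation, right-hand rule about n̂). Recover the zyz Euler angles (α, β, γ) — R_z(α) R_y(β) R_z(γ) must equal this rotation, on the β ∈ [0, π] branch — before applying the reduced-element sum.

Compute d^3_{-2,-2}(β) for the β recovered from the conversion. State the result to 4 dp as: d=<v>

d=0.8536

Axis–angle → zyz. n̂ = (sinθₙcosφₙ, sinθₙsinφₙ, cosθₙ) = (-0.823318, +0.335538, +0.457780), ω = 0.3103.
R = I cosω + sinω [n̂]ₓ + (1−cosω) n̂n̂ᵀ gives
  R = [+0.984615, -0.152974, +0.084455; +0.126587, +0.957619, +0.258731; -0.120455, -0.244060, +0.962250]
β = atan2(√(R₁₃²+R₂₃²), R₃₃) = 0.275643; α = atan2(R₂₃, R₁₃) mod 2π = 1.255282; γ = atan2(R₃₂, −R₃₁) mod 2π = 5.170860
d^3_{-2,-2}(β=0.2756) via the finite sum:
Half-angle: c=0.990518, s=0.137386. N=√(1·120·1·120)=120.000000
Admissible k: 0..1 (factorial args all ≥0)
  k=0: (−1)^0·120.0000/(120)·0.9905^6·0.1374^0 = +0.944437
  k=1: (−1)^1·120.0000/(24)·0.9905^4·0.1374^2 = -0.090845
d^3_{-2,-2}(0.2756) = +0.944437 -0.090845 = +0.853592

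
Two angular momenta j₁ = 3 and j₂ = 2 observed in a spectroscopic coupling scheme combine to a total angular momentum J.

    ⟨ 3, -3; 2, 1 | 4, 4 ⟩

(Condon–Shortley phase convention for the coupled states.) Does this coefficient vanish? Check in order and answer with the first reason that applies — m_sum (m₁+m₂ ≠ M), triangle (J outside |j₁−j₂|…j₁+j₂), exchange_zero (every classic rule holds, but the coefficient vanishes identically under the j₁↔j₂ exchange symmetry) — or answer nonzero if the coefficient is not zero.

m-sum: m₁+m₂ = -3+1 = -2, M = 4  ✗ ⇒ coefficient is 0

m_sum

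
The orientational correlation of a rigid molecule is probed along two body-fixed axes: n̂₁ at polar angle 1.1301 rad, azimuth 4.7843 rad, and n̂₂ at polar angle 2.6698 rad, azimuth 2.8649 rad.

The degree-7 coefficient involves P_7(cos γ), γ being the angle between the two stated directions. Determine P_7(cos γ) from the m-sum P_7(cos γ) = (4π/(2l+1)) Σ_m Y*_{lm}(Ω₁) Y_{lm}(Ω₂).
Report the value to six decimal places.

Addition theorem: P_7(cos γ) = (4π/15) Σ_m Y*_{lm}(Ω₁) Y_{lm}(Ω₂), m = −7…7:
  m=-7: Y*=-0.11943 + 0.21687j  Y=0.00072 - 0.00187j  product 0.00032 + 0.00038j
  m=-6: Y*=-0.39686 - 0.18271j  Y=0.00131 - 0.01463j  product -0.00319 + 0.00557j
  m=-5: Y*=0.10670 - 0.28386j  Y=-0.01234 - 0.06511j  product -0.01980 - 0.00344j
  m=-4: Y*=-0.12746 - 0.03771j  Y=-0.09130 - 0.18243j  product 0.00476 + 0.02670j
  m=-3: Y*=0.07490 - 0.34180j  Y=-0.28496 - 0.31163j  product -0.12786 + 0.07406j
  m=-2: Y*=0.01518 + 0.00220j  Y=-0.43464 - 0.26851j  product -0.00601 - 0.00503j
  m=-1: Y*=0.02391 - 0.33190j  Y=-0.13343 - 0.03789j  product -0.01577 + 0.04338j
  m=+0: Y*=0.05701 + 0.00000j  Y=0.42903 + 0.00000j  product 0.02446 + 0.00000j
  m=+1: Y*=-0.02391 - 0.33190j  Y=0.13343 - 0.03789j  product -0.01577 - 0.04338j
  m=+2: Y*=0.01518 - 0.00220j  Y=-0.43464 + 0.26851j  product -0.00601 + 0.00503j
  m=+3: Y*=-0.07490 - 0.34180j  Y=0.28496 - 0.31163j  product -0.12786 - 0.07406j
  m=+4: Y*=-0.12746 + 0.03771j  Y=-0.09130 + 0.18243j  product 0.00476 - 0.02670j
  m=+5: Y*=-0.10670 - 0.28386j  Y=0.01234 - 0.06511j  product -0.01980 + 0.00344j
  m=+6: Y*=-0.39686 + 0.18271j  Y=0.00131 + 0.01463j  product -0.00319 - 0.00557j
  m=+7: Y*=0.11943 + 0.21687j  Y=-0.00072 - 0.00187j  product 0.00032 - 0.00038j
Total Σ_m = -0.31064 + 0.00000j. Multiply by 0.837758: -0.26024 + 0.00000j. P_7(cos γ) = -0.260244

-0.260244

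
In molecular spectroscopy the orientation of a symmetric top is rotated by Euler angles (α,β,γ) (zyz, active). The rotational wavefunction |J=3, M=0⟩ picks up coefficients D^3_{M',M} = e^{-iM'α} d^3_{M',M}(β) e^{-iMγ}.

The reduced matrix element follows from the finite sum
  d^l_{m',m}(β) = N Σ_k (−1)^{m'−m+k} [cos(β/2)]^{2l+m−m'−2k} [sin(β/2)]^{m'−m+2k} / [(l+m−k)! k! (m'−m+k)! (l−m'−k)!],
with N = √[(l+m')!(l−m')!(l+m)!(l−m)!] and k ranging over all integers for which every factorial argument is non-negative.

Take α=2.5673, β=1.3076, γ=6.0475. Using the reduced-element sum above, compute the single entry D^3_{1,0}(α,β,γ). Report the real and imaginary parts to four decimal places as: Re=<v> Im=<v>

D^3_{1,0}(2.5673,1.3076,6.0475) = e^{-i·1·2.5673}·d^3_{1,0}(1.3076)·e^{-i·0·6.0475}. Compute d first:
With c≡cos(β/2)=0.793778 and s≡sin(β/2)=0.608207, N=[24·2·6·6]^{1/2}=41.569219
The bounds max(0,m−m')=0 and min(l+m,l−m')=2 give 3 terms
  k=0: (−1)^1·41.5692/(12)·0.7938^5·0.6082^1 = -0.663955
  k=1: (−1)^2·41.5692/(4)·0.7938^3·0.6082^3 = +1.169403
  k=2: (−1)^3·41.5692/(12)·0.7938^1·0.6082^5 = -0.228848
d^3_{1,0}(1.3076) = -0.663955 +1.169403 -0.228848 = +0.276600
Attach z-rotation phases: D = e^{-i(1)(2.5673)}·(+0.276600)·e^{-i(0)(6.0475)} = -0.232227-0.150261i

Re=-0.2322 Im=-0.1503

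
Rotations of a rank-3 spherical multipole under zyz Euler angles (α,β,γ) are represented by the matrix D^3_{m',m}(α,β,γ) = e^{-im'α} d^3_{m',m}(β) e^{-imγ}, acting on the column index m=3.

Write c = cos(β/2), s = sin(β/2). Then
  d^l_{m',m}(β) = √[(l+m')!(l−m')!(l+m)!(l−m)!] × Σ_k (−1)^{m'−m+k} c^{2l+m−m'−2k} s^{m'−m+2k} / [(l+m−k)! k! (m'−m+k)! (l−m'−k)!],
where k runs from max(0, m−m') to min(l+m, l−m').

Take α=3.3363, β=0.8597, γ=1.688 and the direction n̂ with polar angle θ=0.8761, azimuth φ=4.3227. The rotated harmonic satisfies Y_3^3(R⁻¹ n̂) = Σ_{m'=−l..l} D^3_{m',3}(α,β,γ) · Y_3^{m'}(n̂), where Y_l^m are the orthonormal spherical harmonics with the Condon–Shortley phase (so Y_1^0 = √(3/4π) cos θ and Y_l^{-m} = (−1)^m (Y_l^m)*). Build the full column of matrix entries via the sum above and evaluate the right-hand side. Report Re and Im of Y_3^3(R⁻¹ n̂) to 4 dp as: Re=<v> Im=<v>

Re=-0.1059 Im=-0.0712

Need the full column D^3_{m',3} for m'=−3..3 at α=3.3363, β=0.8597, γ=1.6880.
cos(β/2)=0.909028, sin(β/2)=0.416734
d^3_{-3,3}: single k=6 term ⇒ +0.005238;  D = +0.001207-0.005097i
d^3_{-2,3}: single k=5 term ⇒ +0.027987;  D = -0.001058+0.027967i
d^3_{-1,3}: single k=4 term ⇒ +0.096525;  D = -0.015083-0.095339i
d^3_{0,3}: single k=3 term ⇒ +0.243123;  D = +0.083734+0.228248i
d^3_{1,3}: single k=2 term ⇒ +0.459276;  D = -0.238615-0.392425i
d^3_{2,3}: single k=1 term ⇒ +0.633610;  D = +0.427715+0.467463i
d^3_{3,3}: single k=0 term ⇒ +0.564241;  D = -0.454233-0.334724i
Y_3^{m'}(θ=0.8761,φ=4.3227) and Σ D·Y over m':
  (+0.0012-0.0051i)·(+0.1741-0.0740i)  (-0.0011+0.0280i)·(-0.2747-0.2714i)  (-0.0151-0.0953i)·(-0.0989+0.2409i)  (+0.0837+0.2282i)·(-0.2272+0.0000i)  (-0.2386-0.3924i)·(+0.0989+0.2409i)  (+0.4277+0.4675i)·(-0.2747+0.2714i)  (-0.4542-0.3347i)·(-0.1741-0.0740i)
Y_3^3(R⁻¹ n̂) = -0.105930-0.071183i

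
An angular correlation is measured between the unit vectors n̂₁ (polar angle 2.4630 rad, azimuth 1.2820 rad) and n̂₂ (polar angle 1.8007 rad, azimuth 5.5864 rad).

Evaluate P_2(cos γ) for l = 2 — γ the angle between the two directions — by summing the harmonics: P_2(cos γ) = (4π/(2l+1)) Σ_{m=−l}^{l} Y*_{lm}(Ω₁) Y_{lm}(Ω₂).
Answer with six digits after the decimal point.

Summing Y*_{l m}(θ₁,φ₁)·Y_{l m}(θ₂,φ₂) over m ∈ [−2, 2]; prefactor 4π/(2·2+1) = 2.513274:
  [-2]  conj(Y_{2,-2})(Ω₁) = -0.12750 + 0.08310j ; Y_{2,-2}(Ω₂) = 0.06456 + 0.36048j ; Δ = -0.03819 - 0.04060j
  [-1]  conj(Y_{2,-1})(Ω₁) = -0.10751 - 0.36186j ; Y_{2,-1}(Ω₂) = -0.13146 - 0.11001j ; Δ = -0.02567 + 0.05940j
  [+0]  conj(Y_{2,0})(Ω₁) = 0.25799 + 0.00000j ; Y_{2,0}(Ω₂) = -0.26626 + 0.00000j ; Δ = -0.06869 + 0.00000j
  [+1]  conj(Y_{2,1})(Ω₁) = 0.10751 - 0.36186j ; Y_{2,1}(Ω₂) = 0.13146 - 0.11001j ; Δ = -0.02567 - 0.05940j
  [+2]  conj(Y_{2,2})(Ω₁) = -0.12750 - 0.08310j ; Y_{2,2}(Ω₂) = 0.06456 - 0.36048j ; Δ = -0.03819 + 0.04060j
Accumulated sum -0.19641 + 0.00000j; after 4π/(2l+1) scaling, -0.49364 + 0.00000j ⇒ P_2 = -0.493643

-0.493643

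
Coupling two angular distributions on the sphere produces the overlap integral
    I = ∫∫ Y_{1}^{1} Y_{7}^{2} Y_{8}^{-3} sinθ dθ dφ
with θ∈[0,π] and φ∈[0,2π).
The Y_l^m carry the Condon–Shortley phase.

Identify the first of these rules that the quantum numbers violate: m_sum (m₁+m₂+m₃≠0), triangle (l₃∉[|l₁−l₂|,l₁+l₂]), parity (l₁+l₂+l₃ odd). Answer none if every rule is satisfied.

none

m₁+m₂+m₃ = 1 + 2 − 3 = 0  ✓
triangle: |1−7|=6 ≤ l₃=8 ≤ 1+7=8  ✓
parity: l₁+l₂+l₃ = 16 is even  ✓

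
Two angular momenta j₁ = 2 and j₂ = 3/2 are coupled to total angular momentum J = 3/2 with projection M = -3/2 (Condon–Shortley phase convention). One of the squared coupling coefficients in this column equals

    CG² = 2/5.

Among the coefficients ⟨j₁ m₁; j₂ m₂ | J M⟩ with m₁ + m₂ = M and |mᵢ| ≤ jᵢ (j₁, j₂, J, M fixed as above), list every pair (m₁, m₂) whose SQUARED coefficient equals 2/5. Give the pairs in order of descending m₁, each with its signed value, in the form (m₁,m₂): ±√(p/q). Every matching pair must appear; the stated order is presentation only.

Admissible pairs with m₁+m₂ = M = -3/2: (-2,1/2), (-1,-1/2), (0,-3/2)
  (m₁,m₂)=(0,-3/2): CG² = 1/5, CG = +√(1/5)
  (m₁,m₂)=(-1,-1/2): CG² = 2/5, CG = −√(2/5)   ← matches the target
  (m₁,m₂)=(-2,1/2): CG² = 2/5, CG = +√(2/5)   ← matches the target
Pairs with CG² = 2/5: (-1,-1/2): −√(2/5); (-2,1/2): +√(2/5)

(-1,-1/2): −√(2/5); (-2,1/2): +√(2/5)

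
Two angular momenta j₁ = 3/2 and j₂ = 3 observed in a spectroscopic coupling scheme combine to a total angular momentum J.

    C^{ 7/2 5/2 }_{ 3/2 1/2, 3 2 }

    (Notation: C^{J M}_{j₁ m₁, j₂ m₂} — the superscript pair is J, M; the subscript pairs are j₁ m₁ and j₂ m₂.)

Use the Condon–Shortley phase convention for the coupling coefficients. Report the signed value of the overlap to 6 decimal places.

√[8·1!2!5!/9! · 2!1!5!1!6!1!] = √(6400/7)
  +(−1)^0/∏(0,1,1,5,1,0)! = 1/120  (running 1/120)
  +(−1)^1/∏(1,0,0,4,2,1)! = -1/48  (running -1/80)
⟨..|..⟩ = √(6400/7)·(-1/80) = -0.377964

-0.377964  (= −√(1/7))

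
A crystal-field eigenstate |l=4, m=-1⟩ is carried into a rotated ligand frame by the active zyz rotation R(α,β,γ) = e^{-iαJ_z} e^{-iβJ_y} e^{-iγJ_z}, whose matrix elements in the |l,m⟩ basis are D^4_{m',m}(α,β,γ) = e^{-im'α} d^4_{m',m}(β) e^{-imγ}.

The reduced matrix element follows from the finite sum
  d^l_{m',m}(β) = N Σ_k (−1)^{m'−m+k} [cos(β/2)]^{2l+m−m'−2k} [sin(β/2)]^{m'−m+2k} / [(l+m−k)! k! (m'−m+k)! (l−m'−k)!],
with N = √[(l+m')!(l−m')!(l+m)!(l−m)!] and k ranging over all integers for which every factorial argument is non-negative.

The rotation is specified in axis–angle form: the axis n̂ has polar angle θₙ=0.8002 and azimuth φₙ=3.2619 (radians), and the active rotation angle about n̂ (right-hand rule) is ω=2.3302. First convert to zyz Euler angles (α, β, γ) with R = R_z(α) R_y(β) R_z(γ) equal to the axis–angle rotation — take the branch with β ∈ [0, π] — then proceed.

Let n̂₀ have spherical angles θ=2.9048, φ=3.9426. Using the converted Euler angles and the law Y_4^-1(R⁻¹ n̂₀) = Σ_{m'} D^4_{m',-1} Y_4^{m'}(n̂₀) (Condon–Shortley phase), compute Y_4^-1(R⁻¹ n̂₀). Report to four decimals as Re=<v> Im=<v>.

Axis–angle → zyz. n̂ = (sinθₙcosφₙ, sinθₙsinφₙ, cosθₙ) = (-0.712309, -0.086112, +0.696563), ω = 2.3302.
R = I cosω + sinω [n̂]ₓ + (1−cosω) n̂n̂ᵀ gives
  R = [+0.168224, -0.401611, -0.900227; +0.608749, -0.675969, +0.415320; -0.775323, -0.617879, +0.130766]
β = atan2(√(R₁₃²+R₂₃²), R₃₃) = 1.439654; α = atan2(R₂₃, R₁₃) mod 2π = 2.709340; γ = atan2(R₃₂, −R₃₁) mod 2π = 5.610318
Need the full column D^4_{m',-1} for m'=−4..4 at α=2.7093, β=1.4397, γ=5.6103.
cos(β/2)=0.751920, sin(β/2)=0.659255
d^4_{-4,-1}: single k=3 term ⇒ +0.515360;  D = -0.380677-0.347392i
d^4_{-3,-1}: k∈[2..3] ⇒ +0.623456 -0.798763 = -0.175307;  D = -0.068079-0.161549i
d^4_{-2,-1}: k∈[1..3] ⇒ +0.380093 -1.460909 +0.748679 = -0.332138;  D = -0.011099+0.331952i
d^4_{-1,-1}: k∈[0..3] ⇒ +0.102181 -1.178220 +1.811424 -0.464154 = +0.271231;  D = -0.121790+0.242350i
d^4_{0,-1}: k∈[0..3] ⇒ -0.400653 +1.847920 -1.420518 +0.181995 = +0.208744;  D = +0.163246-0.130096i
d^4_{1,-1}: k∈[0..3] ⇒ +0.785480 -1.811424 +0.696232 -0.035680 = -0.365392;  D = +0.354866-0.087073i
d^4_{2,-1}: k∈[0..2] ⇒ -0.973940 +1.123018 -0.172656 = -0.023577;  D = -0.023145-0.004491i
d^4_{3,-1}: k∈[0..1] ⇒ +0.798763 -0.368411 = +0.430352;  D = -0.349278-0.251410i
d^4_{4,-1}: single k=0 term ⇒ -0.396164;  D = -0.195005-0.344846i
Y_4^{m'}(θ=2.9048,φ=3.9426) and Σ D·Y over m':
  (-0.3807-0.3474i)·(-0.0013+0.0001i)  (-0.0681-0.1615i)·(-0.0116-0.0106i)  (-0.0111+0.3320i)·(-0.0032-0.1033i)  (-0.1218+0.2423i)·(+0.2714-0.2800i)  (+0.1632-0.1301i)·(+0.6246+0.0000i)  (+0.3549-0.0871i)·(-0.2714-0.2800i)  (-0.0231-0.0045i)·(-0.0032+0.1033i)  (-0.3493-0.2514i)·(+0.0116-0.0106i)  (-0.1950-0.3448i)·(-0.0013-0.0001i)
Y_4^-1(R⁻¹ n̂) = +0.044086-0.055140i

Re=0.0441 Im=-0.0551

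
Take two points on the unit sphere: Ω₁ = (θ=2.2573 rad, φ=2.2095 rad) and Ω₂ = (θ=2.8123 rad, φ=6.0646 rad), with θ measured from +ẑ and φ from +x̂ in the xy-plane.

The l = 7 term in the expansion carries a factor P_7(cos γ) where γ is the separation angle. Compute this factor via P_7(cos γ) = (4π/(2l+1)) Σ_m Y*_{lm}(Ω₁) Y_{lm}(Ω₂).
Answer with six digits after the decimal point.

0.012117

Summing Y*_{l m}(θ₁,φ₁)·Y_{l m}(θ₂,φ₂) over m ∈ [−7, 7]; prefactor 4π/(2·7+1) = 0.837758:
  term(m=-7) = (-0.000004, -0.000015)   from Y*(Ω₁)=(-0.080410, 0.019802), Y(Ω₂)=(0.000008, 0.000185)
  term(m=-6) = (-0.000215, 0.000467)   from Y*(Ω₁)=(-0.195733, -0.161752), Y(Ω₂)=(-0.000519, -0.001957)
  term(m=-5) = (0.005393, -0.002447)   from Y*(Ω₁)=(0.022262, -0.428350), Y(Ω₂)=(0.006349, 0.012259)
  term(m=-4) = (-0.023282, -0.006886)   from Y*(Ω₁)=(0.308140, -0.204882), Y(Ω₂)=(-0.042091, -0.050333)
  term(m=-3) = (-0.002631, -0.004107)   from Y*(Ω₁)=(-0.020950, -0.007536), Y(Ω₂)=(0.173634, 0.133581)
  term(m=-2) = (-0.025064, 0.173118)   from Y*(Ω₁)=(-0.104865, -0.347112), Y(Ω₂)=(-0.437038, -0.204240)
  term(m=-1) = (0.059158, -0.051209)   from Y*(Ω₁)=(0.083654, -0.112660), Y(Ω₂)=(0.544329, 0.120914)
  term(m=+0) = (-0.012243, -0.000000)   from Y*(Ω₁)=(-0.325340, -0.000000), Y(Ω₂)=(0.037632, 0.000000)
  term(m=+1) = (0.059158, 0.051209)   from Y*(Ω₁)=(-0.083654, -0.112660), Y(Ω₂)=(-0.544329, 0.120914)
  term(m=+2) = (-0.025064, -0.173118)   from Y*(Ω₁)=(-0.104865, 0.347112), Y(Ω₂)=(-0.437038, 0.204240)
  term(m=+3) = (-0.002631, 0.004107)   from Y*(Ω₁)=(0.020950, -0.007536), Y(Ω₂)=(-0.173634, 0.133581)
  term(m=+4) = (-0.023282, 0.006886)   from Y*(Ω₁)=(0.308140, 0.204882), Y(Ω₂)=(-0.042091, 0.050333)
  term(m=+5) = (0.005393, 0.002447)   from Y*(Ω₁)=(-0.022262, -0.428350), Y(Ω₂)=(-0.006349, 0.012259)
  term(m=+6) = (-0.000215, -0.000467)   from Y*(Ω₁)=(-0.195733, 0.161752), Y(Ω₂)=(-0.000519, 0.001957)
  term(m=+7) = (-0.000004, 0.000015)   from Y*(Ω₁)=(0.080410, 0.019802), Y(Ω₂)=(-0.000008, 0.000185)
Total Σ_m = (0.014464, -0.000000). Multiply by 0.837758: (0.012117, -0.000000). P_7(cos γ) = 0.012117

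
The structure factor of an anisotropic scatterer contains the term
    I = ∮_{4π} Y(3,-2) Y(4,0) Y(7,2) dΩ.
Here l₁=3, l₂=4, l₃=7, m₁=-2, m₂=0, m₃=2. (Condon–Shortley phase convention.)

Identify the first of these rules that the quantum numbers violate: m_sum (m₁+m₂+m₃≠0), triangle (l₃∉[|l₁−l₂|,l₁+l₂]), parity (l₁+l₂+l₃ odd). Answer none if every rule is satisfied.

azimuthal sum: -2 + 0 + 2 = 0  ✓
1 ≤ 7 ≤ 7 (triangle on l)  ✓
L = 3 + 4 + 7 = 14 (even)  ✓

none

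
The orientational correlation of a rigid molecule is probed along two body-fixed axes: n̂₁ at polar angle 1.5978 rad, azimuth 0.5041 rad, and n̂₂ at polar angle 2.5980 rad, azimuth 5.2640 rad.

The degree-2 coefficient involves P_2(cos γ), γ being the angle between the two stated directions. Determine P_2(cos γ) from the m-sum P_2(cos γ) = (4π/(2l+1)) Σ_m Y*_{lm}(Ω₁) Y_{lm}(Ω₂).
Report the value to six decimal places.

Expand P_2 via completeness: Σ_{m} conj(Y_{2,m}) at Ω₁ times Y_{2,m} at Ω₂ —
  [-2]  conj(Y_{2,-2})(Ω₁) = (0.205882, 0.326501) ; Y_{2,-2}(Ω₂) = (-0.046574, 0.092241) ; Δ = (-0.039706, 0.003784)
  [-1]  conj(Y_{2,-1})(Ω₁) = (-0.018258, -0.010072) ; Y_{2,-1}(Ω₂) = (-0.179216, -0.291255) ; Δ = (0.000339, 0.007123)
  [+0]  conj(Y_{2,0})(Ω₁) = (-0.314702, -0.000000) ; Y_{2,0}(Ω₂) = (0.377672, 0.000000) ; Δ = (-0.118854, -0.000000)
  [+1]  conj(Y_{2,1})(Ω₁) = (0.018258, -0.010072) ; Y_{2,1}(Ω₂) = (0.179216, -0.291255) ; Δ = (0.000339, -0.007123)
  [+2]  conj(Y_{2,2})(Ω₁) = (0.205882, -0.326501) ; Y_{2,2}(Ω₂) = (-0.046574, -0.092241) ; Δ = (-0.039706, -0.003784)
Accumulated sum (-0.197588, 0.000000); after 4π/(2l+1) scaling, (-0.496592, 0.000000) ⇒ P_2 = -0.496592

-0.496592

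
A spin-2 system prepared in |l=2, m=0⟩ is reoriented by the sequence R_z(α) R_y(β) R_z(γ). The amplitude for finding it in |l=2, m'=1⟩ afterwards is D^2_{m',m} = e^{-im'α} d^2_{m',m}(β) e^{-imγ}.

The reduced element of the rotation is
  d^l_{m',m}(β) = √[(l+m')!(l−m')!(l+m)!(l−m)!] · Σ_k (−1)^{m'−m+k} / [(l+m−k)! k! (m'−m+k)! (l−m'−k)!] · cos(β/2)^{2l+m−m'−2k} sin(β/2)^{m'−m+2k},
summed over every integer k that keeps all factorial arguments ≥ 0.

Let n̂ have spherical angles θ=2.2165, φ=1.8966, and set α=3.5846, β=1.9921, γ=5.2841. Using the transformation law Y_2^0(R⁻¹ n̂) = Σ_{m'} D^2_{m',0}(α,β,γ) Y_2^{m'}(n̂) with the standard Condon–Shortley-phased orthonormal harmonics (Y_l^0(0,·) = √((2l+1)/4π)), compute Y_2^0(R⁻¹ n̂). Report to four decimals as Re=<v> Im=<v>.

Need the full column D^2_{m',0} for m'=−2..2 at α=3.5846, β=1.9921, γ=5.2841.
cos(β/2)=0.543622, sin(β/2)=0.839330
d^2_{-2,0}: single k=2 term ⇒ +0.509959;  D = +0.322551+0.394992i
d^2_{-1,0}: k∈[1..2] ⇒ +0.330293 -0.787356 = -0.457063;  D = +0.412941+0.195924i
d^2_{0,0}: k∈[0..2] ⇒ +0.087335 -0.832760 +0.496285 = -0.249139;  D = -0.249139+0.000000i
d^2_{1,0}: k∈[0..1] ⇒ -0.330293 +0.787356 = +0.457063;  D = -0.412941+0.195924i
d^2_{2,0}: single k=0 term ⇒ +0.509959;  D = +0.322551-0.394992i
Y_2^{m'}(θ=2.2165,φ=1.8966) and Σ D·Y over m':
  (+0.3226+0.3950i)·(-0.1959+0.1494i)  (+0.4129+0.1959i)·(+0.1188+0.3518i)  (-0.2491+0.0000i)·(+0.0272+0.0000i)  (-0.4129+0.1959i)·(-0.1188+0.3518i)  (+0.3226-0.3950i)·(-0.1959-0.1494i)
Y_2^0(R⁻¹ n̂) = -0.290907+0.000000i

Re=-0.2909 Im=0.0000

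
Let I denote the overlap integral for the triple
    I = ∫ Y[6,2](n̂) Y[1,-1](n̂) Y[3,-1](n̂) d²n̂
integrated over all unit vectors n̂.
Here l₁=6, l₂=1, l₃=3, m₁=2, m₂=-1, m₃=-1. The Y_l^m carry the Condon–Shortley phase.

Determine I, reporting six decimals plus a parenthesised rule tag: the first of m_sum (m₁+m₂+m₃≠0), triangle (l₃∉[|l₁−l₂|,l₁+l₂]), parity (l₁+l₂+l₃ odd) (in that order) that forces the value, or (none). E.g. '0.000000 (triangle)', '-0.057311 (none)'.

triangle: need 5≤l₃≤7, have 3; I=0

0.000000 (triangle)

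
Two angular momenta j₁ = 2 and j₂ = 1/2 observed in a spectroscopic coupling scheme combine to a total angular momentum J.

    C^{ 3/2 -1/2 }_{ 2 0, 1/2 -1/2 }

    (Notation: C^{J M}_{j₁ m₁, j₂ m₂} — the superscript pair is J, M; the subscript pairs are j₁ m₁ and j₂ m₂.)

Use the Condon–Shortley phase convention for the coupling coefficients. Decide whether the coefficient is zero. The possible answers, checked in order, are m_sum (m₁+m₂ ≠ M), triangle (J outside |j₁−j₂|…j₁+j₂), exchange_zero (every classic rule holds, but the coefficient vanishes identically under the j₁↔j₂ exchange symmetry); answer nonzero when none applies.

nonzero

m-sum: m₁+m₂ = 0+(-1/2) = -1/2, M = -1/2  ✓
triangle: |j₁−j₂| = 3/2 ≤ J = 3/2 ≤ j₁+j₂ = 5/2  ✓
exchange: j₁≠j₂ or m₁≠m₂ — the exchange symmetry imposes no constraint here
value check: CG = +√(2/5) = +0.632456 ≠ 0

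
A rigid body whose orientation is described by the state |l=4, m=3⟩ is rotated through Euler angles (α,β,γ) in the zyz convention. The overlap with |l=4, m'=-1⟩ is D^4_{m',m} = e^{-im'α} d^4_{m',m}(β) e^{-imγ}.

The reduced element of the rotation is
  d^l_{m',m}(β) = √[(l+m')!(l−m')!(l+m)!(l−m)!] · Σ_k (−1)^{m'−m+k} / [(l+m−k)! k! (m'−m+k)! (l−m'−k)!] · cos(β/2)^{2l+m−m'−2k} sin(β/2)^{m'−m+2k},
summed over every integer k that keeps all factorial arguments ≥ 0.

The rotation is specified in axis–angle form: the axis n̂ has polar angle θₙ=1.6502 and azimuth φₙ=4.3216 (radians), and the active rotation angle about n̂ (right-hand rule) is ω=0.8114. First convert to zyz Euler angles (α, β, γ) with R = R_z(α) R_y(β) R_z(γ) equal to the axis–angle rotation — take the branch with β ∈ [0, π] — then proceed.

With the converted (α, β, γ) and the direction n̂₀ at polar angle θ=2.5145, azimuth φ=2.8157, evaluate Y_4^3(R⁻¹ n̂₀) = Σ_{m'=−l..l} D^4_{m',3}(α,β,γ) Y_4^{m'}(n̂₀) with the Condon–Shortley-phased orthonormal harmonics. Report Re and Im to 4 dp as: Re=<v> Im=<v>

Axis–angle → zyz. n̂ = (sinθₙcosφₙ, sinθₙsinφₙ, cosθₙ) = (-0.379718, -0.921696, -0.079320), ω = 0.8114.
R = I cosω + sinω [n̂]ₓ + (1−cosω) n̂n̂ᵀ gives
  R = [+0.733400, +0.166553, -0.659079; +0.051499, +0.953124, +0.298166; +0.677844, -0.252616, +0.690444]
β = atan2(√(R₁₃²+R₂₃²), R₃₃) = 0.808694; α = atan2(R₂₃, R₁₃) mod 2π = 2.716747; γ = atan2(R₃₂, −R₃₁) mod 2π = 3.498325
Need the full column D^4_{m',3} for m'=−4..4 at α=2.7167, β=0.8087, γ=3.4983.
cos(β/2)=0.919359, sin(β/2)=0.393419
d^4_{-4,3}: single k=7 term ⇒ +0.003793;  D = +0.003534+0.001379i
d^4_{-3,3}: k∈[6..7] ⇒ +0.021938 -0.000574 = +0.021364;  D = -0.014933-0.015279i
d^4_{-2,3}: k∈[5..6] ⇒ +0.082208 -0.005018 = +0.077190;  D = +0.026402+0.072534i
d^4_{-1,3}: k∈[4..5] ⇒ +0.226402 -0.024875 = +0.201526;  D = +0.015252-0.200948i
d^4_{0,3}: k∈[3..4] ⇒ +0.473211 -0.086655 = +0.386556;  D = -0.185529+0.339124i
d^4_{1,3}: k∈[2..3] ⇒ +0.741809 -0.226402 = +0.515407;  D = +0.411753-0.310006i
d^4_{2,3}: k∈[1..2] ⇒ +0.817177 -0.448928 = +0.368250;  D = -0.359333+0.080544i
d^4_{3,3}: k∈[0..1] ⇒ +0.510367 -0.654214 = -0.143847;  D = -0.140854-0.029190i
d^4_{4,3}: single k=0 term ⇒ -0.617728;  D = +0.499436+0.363526i
Y_4^{m'}(θ=2.5145,φ=2.8157) and Σ D·Y over m':
  (+0.0035+0.0014i)·(+0.0139+0.0506i)  (-0.0149-0.0153i)·(+0.1145+0.1698i)  (+0.0264+0.0725i)·(+0.3287+0.2508i)  (+0.0153-0.2009i)·(+0.3385+0.1144i)  (-0.1855+0.3391i)·(-0.1717+0.0000i)  (+0.4118-0.3100i)·(-0.3385+0.1144i)  (-0.3593+0.0805i)·(+0.3287-0.2508i)  (-0.1409-0.0292i)·(-0.1145+0.1698i)  (+0.4994+0.3635i)·(+0.0139-0.0506i)
Y_4^3(R⁻¹ n̂) = -0.104086+0.129703i

Re=-0.1041 Im=0.1297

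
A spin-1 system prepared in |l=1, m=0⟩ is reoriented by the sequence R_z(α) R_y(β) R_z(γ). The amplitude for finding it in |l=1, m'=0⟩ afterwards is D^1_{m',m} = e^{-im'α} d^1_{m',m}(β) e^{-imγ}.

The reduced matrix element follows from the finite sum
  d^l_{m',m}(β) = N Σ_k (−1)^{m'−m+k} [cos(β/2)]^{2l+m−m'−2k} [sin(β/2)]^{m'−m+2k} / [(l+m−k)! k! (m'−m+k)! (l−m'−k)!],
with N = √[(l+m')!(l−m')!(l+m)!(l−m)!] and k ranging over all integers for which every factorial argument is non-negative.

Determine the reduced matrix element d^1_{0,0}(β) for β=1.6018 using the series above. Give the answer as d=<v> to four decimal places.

d^1_{0,0}(β=1.6018) via the finite sum:
c=cos(1.601800/2)=0.696061, s=sin(1.601800/2)=0.717983; N=√[1·1·1·1]=1.000000
k∈{0,1} keeps every argument non-negative
  k=0: (−1)^0·1.0000/(1)·0.6961^2·0.7180^0 = +0.484501
  k=1: (−1)^1·1.0000/(1)·0.6961^0·0.7180^2 = -0.515499
d^1_{0,0}(1.6018) = +0.484501 -0.515499 = -0.030999

d=-0.0310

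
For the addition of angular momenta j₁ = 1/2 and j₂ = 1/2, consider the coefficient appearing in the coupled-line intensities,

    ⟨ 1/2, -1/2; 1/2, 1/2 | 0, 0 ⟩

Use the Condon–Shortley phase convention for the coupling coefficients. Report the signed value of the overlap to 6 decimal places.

√[1·1!0!0!/2! · 0!1!1!0!0!0!] = √(1/2)
  +(−1)^1/∏(1,0,0,0,0,0)! = -1  (running -1)
⟨..|..⟩ = √(1/2)·(-1) = -0.707107

−√(1/2) = -0.707107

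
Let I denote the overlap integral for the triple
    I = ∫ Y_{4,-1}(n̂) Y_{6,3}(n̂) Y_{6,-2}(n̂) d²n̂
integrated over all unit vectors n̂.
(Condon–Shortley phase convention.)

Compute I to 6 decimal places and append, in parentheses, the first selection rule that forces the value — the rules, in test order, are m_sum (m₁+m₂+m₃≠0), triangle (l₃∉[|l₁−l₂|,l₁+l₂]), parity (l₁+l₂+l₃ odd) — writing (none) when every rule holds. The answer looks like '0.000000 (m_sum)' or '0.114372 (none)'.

-0.131554 (none)

Checks pass: Σm=0; 16 even; l₃=6∈[2,10].
(2·4+1)(2·6+1)(2·6+1) = 1521
Δ: 4! 4! 8! / 17! → 1/15315300
sum: t=0:+1/829440 t=1:−1/25920 t=2:+1/9216 t=3:−1/25920 t=4:+1/829440 = 7/207360
3j²(4 6 6; 0 0 0) = Δ·Π!·Σ² = 28/2431  (sign +1)
sum: t=1:−1/5806080 t=2:+1/120960 t=3:−1/34560 t=4:+1/103680 = -13/1161216
3j²(4 6 6; -1 3 -2) = Δ·Π!·Σ² = 65/5236  (sign -1)
combine: 4πI² = 1521·28/2431·65/5236 = 7605/34969
take √, sign -1: I = -0.13155370
No selection rule forces the value: the integral is nonzero (none).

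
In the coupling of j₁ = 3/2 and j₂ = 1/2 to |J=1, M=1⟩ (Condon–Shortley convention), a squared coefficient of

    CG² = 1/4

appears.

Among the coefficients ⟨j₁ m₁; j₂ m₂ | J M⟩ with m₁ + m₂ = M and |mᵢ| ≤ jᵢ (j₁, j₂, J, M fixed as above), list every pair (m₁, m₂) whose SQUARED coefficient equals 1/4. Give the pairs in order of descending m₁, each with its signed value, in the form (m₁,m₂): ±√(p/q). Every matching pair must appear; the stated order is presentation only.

(1/2,1/2): −√(1/4)

Admissible pairs with m₁+m₂ = M = 1: (1/2,1/2), (3/2,-1/2)
  (m₁,m₂)=(3/2,-1/2): CG² = 3/4, CG = +√(3/4)
  (m₁,m₂)=(1/2,1/2): CG² = 1/4, CG = −√(1/4)   ← matches the target
Pairs with CG² = 1/4: (1/2,1/2): −√(1/4)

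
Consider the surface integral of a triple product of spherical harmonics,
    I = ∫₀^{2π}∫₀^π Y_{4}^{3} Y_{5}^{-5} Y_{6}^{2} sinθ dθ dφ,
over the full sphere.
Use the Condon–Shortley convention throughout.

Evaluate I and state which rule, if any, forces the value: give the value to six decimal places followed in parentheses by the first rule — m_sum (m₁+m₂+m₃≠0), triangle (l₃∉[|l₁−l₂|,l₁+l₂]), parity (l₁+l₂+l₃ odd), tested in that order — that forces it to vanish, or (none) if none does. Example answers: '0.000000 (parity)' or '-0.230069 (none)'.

l₁+l₂+l₃=15 is odd: 3j(l;000)=0 ⇒ I=0

0.000000 (parity)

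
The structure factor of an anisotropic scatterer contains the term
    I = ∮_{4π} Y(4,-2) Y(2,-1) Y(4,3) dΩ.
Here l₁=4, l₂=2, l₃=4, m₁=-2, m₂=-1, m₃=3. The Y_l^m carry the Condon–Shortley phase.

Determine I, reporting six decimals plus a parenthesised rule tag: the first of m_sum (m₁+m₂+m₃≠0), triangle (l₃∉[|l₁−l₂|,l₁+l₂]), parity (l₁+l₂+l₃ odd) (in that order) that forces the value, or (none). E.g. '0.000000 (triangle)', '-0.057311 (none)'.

-0.187702 (none)

Rules hold: Σm=0, L=10 even, 2≤4≤6.
N = 9·5·9 = 405
Δ = 2!·6!·2!/11! = 1/13860
Racah Σ t=0..2: t=0:+1/192 t=1:−1/36 t=2:+1/192 = -5/288
⇒ 3j(4 2 4; 0 0 0)² = 20/693, sgn -1
Racah Σ t=0..1: t=0:+1/1440 t=1:−1/240 = -1/288
⇒ 3j(4 2 4; -2 -1 3)² = 5/132, sgn +1
4πI² = N·(3j₀)²·(3jₘ)² = 375/847
I = -1·√(0.442739/4π) = -0.18770204
No selection rule forces the value: the integral is nonzero (none).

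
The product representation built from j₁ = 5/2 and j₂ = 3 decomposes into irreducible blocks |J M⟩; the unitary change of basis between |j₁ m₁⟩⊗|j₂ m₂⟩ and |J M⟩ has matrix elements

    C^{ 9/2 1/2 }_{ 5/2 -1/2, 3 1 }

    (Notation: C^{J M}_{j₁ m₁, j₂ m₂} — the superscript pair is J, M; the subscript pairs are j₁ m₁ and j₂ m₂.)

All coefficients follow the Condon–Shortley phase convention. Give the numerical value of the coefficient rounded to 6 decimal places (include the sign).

−√(160/693) = -0.480500

√[10·1!4!5!/11! · 2!3!4!2!5!4!] = √(92160/77)
  +(−1)^0/∏(0,1,3,4,1,1)! = 1/144  (running 1/144)
  +(−1)^1/∏(1,0,2,3,2,2)! = -1/48  (running -1/72)
⟨..|..⟩ = √(92160/77)·(-1/72) = -0.480500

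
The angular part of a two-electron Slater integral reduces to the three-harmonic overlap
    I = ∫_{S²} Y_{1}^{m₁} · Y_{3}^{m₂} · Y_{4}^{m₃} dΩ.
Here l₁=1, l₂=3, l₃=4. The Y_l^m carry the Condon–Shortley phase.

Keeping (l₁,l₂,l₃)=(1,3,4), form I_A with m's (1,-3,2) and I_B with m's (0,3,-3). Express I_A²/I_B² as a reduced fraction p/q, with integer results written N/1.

Same 1,3,4: normalisation and zero-m 3j drop out of the ratio.
A: Δ: 0! 2! 6! / 9! → 1/252; sum: t=0:+1/1440 = 1/1440; 3j²(1 3 4; 1 -3 2) = Δ·Π!·Σ² = 1/252  (sign +1)
B: Δ: 0! 2! 6! / 9! → 1/252; sum: t=0:+1/720 = 1/720; 3j²(1 3 4; 0 3 -3) = Δ·Π!·Σ² = 1/36  (sign -1)
I_A²/I_B² = (1/252)/(1/36) = 1/7

1/7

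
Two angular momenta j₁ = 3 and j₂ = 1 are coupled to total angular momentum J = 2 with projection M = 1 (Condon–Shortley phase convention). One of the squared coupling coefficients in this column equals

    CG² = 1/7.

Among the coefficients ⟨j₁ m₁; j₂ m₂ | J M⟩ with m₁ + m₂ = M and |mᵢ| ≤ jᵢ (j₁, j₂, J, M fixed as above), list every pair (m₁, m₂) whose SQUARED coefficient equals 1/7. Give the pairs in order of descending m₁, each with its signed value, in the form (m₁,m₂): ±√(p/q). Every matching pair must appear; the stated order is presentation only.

(0,1): +√(1/7)

Admissible pairs with m₁+m₂ = M = 1: (0,1), (1,0), (2,-1)
  (m₁,m₂)=(2,-1): CG² = 10/21, CG = +√(10/21)
  (m₁,m₂)=(1,0): CG² = 8/21, CG = −√(8/21)
  (m₁,m₂)=(0,1): CG² = 1/7, CG = +√(1/7)   ← matches the target
Pairs with CG² = 1/7: (0,1): +√(1/7)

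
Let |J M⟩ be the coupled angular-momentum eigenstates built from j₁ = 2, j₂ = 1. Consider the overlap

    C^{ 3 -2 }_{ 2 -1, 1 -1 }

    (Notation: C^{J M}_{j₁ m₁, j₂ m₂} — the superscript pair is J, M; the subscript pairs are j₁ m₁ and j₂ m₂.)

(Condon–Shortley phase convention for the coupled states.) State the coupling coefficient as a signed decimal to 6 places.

+0.816497

√[7·0!4!2!/7! · 1!3!0!2!1!5!] = √(96)
  +(−1)^0/∏(0,0,3,0,1,2)! = 1/12  (running 1/12)
⟨..|..⟩ = √(96)·(1/12) = +0.816497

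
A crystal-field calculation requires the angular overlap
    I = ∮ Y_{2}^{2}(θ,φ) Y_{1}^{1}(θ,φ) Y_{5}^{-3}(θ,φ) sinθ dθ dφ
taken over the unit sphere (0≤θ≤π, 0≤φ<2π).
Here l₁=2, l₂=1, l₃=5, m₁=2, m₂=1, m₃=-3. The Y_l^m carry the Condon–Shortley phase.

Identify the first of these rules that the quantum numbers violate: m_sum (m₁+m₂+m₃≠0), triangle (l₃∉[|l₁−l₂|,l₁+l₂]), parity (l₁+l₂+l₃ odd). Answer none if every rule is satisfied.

azimuthal sum: 2 + 1 − 3 = 0  ✓
l₃ must lie in [1,3]; have l₃=5  ✗
L = 2 + 1 + 5 = 8 (even)

triangle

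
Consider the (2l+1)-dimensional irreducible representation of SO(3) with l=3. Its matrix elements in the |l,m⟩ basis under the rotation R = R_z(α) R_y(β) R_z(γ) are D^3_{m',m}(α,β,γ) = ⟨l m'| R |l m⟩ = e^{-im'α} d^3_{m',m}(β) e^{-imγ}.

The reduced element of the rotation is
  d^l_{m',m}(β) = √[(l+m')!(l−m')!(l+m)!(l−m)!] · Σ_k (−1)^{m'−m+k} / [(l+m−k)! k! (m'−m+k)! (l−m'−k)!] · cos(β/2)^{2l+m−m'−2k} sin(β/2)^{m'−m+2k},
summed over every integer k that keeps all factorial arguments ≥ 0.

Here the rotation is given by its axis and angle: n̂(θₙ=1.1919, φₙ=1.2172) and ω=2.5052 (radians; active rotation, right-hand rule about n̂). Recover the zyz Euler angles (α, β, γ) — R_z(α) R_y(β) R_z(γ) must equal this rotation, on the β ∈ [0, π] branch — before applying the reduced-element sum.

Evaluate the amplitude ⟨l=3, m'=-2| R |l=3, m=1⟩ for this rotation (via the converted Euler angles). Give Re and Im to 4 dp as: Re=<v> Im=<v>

Re=-0.3354 Im=0.0741

Axis–angle → zyz. n̂ = (sinθₙcosφₙ, sinθₙsinφₙ, cosθₙ) = (+0.321714, +0.871595, +0.369895), ω = 2.5052.
R = I cosω + sinω [n̂]ₓ + (1−cosω) n̂n̂ᵀ gives
  R = [-0.617506, +0.286090, +0.732693; +0.725746, +0.566400, +0.390493; -0.303281, +0.772880, -0.557383]
β = atan2(√(R₁₃²+R₂₃²), R₃₃) = 2.162027; α = atan2(R₂₃, R₁₃) mod 2π = 0.489663; γ = atan2(R₃₂, −R₃₁) mod 2π = 1.196855
D^3_{-2,1}(0.4897,2.1620,1.1969) = e^{-i·-2·0.4897}·d^3_{-2,1}(2.1620)·e^{-i·1·1.1969}. Compute d first:
Half-angle: c=0.470434, s=0.882435. N=√(1·120·24·2)=75.894664
Admissible k: 3..4 (factorial args all ≥0)
  k=3: (−1)^0·75.8947/(12)·0.4704^3·0.8824^3 = +0.452454
  k=4: (−1)^1·75.8947/(24)·0.4704^1·0.8824^5 = -0.795999
d^3_{-2,1}(2.1620) = +0.452454 -0.795999 = -0.343545
D = (+0.557583+0.830122i)·(-0.343545)·(+0.365287-0.930895i) = -0.335449+0.074143i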